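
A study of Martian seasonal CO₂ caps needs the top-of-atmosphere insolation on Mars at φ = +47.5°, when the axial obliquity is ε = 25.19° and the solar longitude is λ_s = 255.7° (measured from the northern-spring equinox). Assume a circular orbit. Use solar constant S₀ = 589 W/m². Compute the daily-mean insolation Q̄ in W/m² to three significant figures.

Solar declination: sin δ = sin ε · sin λ_s = sin 25.19° × sin 255.7° = -0.41243, so δ = -24.358°.
cos H₀ = −tan(+47.5°) tan(-24.358°) = 0.4941, H₀ = 1.0540 rad.
Bracket: H₀ sin φ sin δ + cos φ cos δ sin H₀ = 1.0540×0.73728×-0.41243 + 0.67559×0.91099×0.86942 = -0.320497 + 0.535090 = 0.214593.
Q̄ = (S₀/π) × [bracket] = (589/π) × 0.214593 = 40.23 W/m².

Q̄ ≈ 40.2 W/m²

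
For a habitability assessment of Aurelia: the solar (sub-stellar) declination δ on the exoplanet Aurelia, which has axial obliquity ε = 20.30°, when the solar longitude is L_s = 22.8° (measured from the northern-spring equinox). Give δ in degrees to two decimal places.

sin δ = sin ε · sin L_s = sin 20.30° × sin 22.8° = 0.134443.
δ = arcsin(0.134443) = +7.73°.

δ = +7.73°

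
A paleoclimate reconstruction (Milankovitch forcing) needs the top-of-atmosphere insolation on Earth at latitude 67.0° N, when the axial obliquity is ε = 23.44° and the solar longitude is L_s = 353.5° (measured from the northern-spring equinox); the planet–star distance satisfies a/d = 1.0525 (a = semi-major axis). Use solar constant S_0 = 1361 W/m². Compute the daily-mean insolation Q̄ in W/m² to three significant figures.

Solar declination: sin δ = sin ε · sin L_s = sin 23.44° × sin 353.5° = -0.04503, so δ = -2.581°.
cos h₀ = −tan(+67.0°) tan(-2.581°) = 0.1062, h₀ = 1.4644 rad.
Bracket: h₀ sin ϕ sin δ + cos ϕ cos δ sin h₀ = 1.4644×0.92050×-0.04503 + 0.39073×0.99899×0.99435 = -0.060700 + 0.388130 = 0.327430.
Inverse-square distance factor (a/d)² = 1.0525² = 1.107756.
Q̄ = (S_0/π) × 1.107756 × [bracket] = (1361/π) × 1.107756 × 0.327430 = 157.1 W/m².

Q̄ ≈ 157 W/m²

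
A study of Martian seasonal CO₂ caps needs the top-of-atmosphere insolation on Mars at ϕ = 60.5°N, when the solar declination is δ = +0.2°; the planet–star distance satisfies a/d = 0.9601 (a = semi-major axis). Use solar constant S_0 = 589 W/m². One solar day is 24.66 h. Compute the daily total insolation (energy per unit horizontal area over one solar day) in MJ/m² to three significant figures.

7.63 MJ/m²

cos h₀ = −tan(+60.5°) tan(+0.200°) = -0.0062, h₀ = 1.5770 rad.
Bracket: h₀ sin ϕ sin δ + cos ϕ cos δ sin h₀ = 1.5770×0.87036×0.00349 + 0.49242×0.99999×0.99998 = 0.004790 + 0.492405 = 0.497195.
Inverse-square distance factor (a/d)² = 0.9601² = 0.921792.
Q̄ = (S_0/π) × 0.921792 × [bracket] = (589/π) × 0.921792 × 0.497195 = 85.926 W/m².
Daily total = Q̄ × 24.66 h × 3600 s/h = 85.926 × 24.66 × 3600 / 10⁶ = 7.628 MJ/m².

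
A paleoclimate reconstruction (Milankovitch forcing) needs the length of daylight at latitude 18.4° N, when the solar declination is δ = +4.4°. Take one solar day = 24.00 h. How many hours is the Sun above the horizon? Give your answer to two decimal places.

12.20 h

cos H₀ = −tan φ · tan δ = −tan(+18.4°) × tan(+4.400°) = -0.0256, so H₀ = 1.5964 rad = 91.47°.
Daylight = 2H₀/(2π) × 24.00 h = (1.5964/π) × 24.00 = 12.20 h.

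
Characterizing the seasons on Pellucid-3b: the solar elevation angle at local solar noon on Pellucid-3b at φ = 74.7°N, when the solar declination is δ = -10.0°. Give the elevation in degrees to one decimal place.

At local noon the hour angle is zero, so the zenith angle equals |φ − δ| = |+74.7° − (-10.000°)| = 84.700°.
Elevation = 90° − 84.700° = 5.3°.

5.3°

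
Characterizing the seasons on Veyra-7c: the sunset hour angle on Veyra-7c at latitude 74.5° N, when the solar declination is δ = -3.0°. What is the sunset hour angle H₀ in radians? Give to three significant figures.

cos H₀ = −tan φ · tan δ = −tan(+74.5°) × tan(-3.000°) = 0.1890, so H₀ = 1.3807 rad = 79.11°.

H₀ = 1.38 rad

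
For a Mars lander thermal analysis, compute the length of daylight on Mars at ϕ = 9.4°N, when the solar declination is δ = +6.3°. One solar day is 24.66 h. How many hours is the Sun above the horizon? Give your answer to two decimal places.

12.47 h

cos h₀ = −tan ϕ · tan δ = −tan(+9.4°) × tan(+6.300°) = -0.0183, so h₀ = 1.5891 rad = 91.05°.
Daylight = 2h₀/(2π) × 24.66 h = (1.5891/π) × 24.66 = 12.47 h.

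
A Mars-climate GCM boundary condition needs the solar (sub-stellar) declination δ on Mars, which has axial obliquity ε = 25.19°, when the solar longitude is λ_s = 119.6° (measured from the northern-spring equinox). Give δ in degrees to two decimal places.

sin δ = sin ε · sin λ_s = sin 25.19° × sin 119.6° = 0.370076.
δ = arcsin(0.370076) = +21.72°.

δ = +21.72°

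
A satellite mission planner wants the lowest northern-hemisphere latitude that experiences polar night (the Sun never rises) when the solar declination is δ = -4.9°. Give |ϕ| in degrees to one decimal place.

Polar night requires cos h₀ = −tan ϕ tan δ ≥ 1, i.e. tan ϕ tan δ ≤ −1.
The boundary is |tan ϕ| · |tan δ| = 1, so |ϕ| = 90° − |δ| = 90° − 4.9° = 85.1° in the northern hemisphere.

|ϕ| = 85.1°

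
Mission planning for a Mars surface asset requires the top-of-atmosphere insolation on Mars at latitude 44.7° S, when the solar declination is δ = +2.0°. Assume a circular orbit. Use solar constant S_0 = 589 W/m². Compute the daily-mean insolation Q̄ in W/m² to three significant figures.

Q̄ ≈ 126 W/m²

cos h₀ = −tan(-44.7°) tan(+2.000°) = 0.0346, h₀ = 1.5362 rad.
Bracket: h₀ sin ϕ sin δ + cos ϕ cos δ sin h₀ = 1.5362×-0.70339×0.03490 + 0.71080×0.99939×0.99940 = -0.037711 + 0.709940 = 0.672229.
Q̄ = (S_0/π) × [bracket] = (589/π) × 0.672229 = 126.0 W/m².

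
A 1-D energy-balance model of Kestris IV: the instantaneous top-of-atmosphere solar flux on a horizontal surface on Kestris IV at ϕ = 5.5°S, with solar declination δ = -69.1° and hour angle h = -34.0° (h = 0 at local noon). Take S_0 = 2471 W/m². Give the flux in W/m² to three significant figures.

cos θ_z = sin ϕ sin δ + cos ϕ cos δ cos h = 0.089540 + 0.294388 = 0.383928.
Flux = S_0 · cos θ_z = 2471 × 0.383928 = 948.7 W/m².

949 W/m²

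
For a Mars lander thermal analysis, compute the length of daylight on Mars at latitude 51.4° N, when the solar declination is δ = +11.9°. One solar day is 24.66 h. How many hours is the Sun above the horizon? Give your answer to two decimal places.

cos h₀ = −tan ϕ · tan δ = −tan(+51.4°) × tan(+11.900°) = -0.2640, so h₀ = 1.8379 rad = 105.31°.
Daylight = 2h₀/(2π) × 24.66 h = (1.8379/π) × 24.66 = 14.43 h.

14.43 h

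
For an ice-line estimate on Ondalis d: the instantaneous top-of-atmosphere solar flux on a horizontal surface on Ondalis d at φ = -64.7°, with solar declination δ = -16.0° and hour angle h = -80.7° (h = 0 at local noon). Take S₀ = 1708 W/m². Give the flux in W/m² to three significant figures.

cos θ_z = sin φ sin δ + cos φ cos δ cos h = 0.249199 + 0.066387 = 0.315586.
Flux = S₀ · cos θ_z = 1708 × 0.315586 = 539.0 W/m².

539 W/m²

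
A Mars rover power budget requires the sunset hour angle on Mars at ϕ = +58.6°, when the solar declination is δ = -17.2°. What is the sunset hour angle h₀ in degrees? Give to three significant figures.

cos h₀ = −tan ϕ · tan δ = −tan(+58.6°) × tan(-17.200°) = 0.5071, so h₀ = 1.0389 rad = 59.53°.

h₀ = 59.5°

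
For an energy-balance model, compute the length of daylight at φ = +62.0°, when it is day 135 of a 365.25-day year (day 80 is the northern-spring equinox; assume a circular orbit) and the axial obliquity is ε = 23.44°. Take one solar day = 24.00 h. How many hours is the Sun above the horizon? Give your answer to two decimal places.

17.32 h

Solar longitude: λ_s = 360° × (135 − 80)/365.25 = 54.209°.
sin δ = sin 23.44° × sin 54.209° = 0.32267, so δ = +18.824°.
cos H₀ = −tan φ · tan δ = −tan(+62.0°) × tan(+18.824°) = -0.6411, so H₀ = 2.2668 rad = 129.88°.
Daylight = 2H₀/(2π) × 24.00 h = (2.2668/π) × 24.00 = 17.32 h.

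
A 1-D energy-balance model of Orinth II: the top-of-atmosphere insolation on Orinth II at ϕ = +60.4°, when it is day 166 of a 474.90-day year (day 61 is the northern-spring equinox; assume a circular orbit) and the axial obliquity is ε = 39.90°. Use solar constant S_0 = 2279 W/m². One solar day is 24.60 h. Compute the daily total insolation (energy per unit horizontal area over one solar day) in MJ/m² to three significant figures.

111 MJ/m²

Solar longitude: L_s = 360° × (166 − 61)/474.90 = 79.596°.
sin δ = sin 39.90° × sin 79.596° = 0.63090, so δ = +39.117°.
cos h₀ = −tan(+60.4°) tan(+39.117°) = -1.4314 ≤ −1 ⇒ polar day, h₀ = π.
Bracket: h₀ sin ϕ sin δ + cos ϕ cos δ sin h₀ = 3.1416×0.86949×0.63090 + 0.49394×0.77586×0.00000 = 1.723360 + 0.000000 = 1.723360.
Q̄ = (S_0/π) × [bracket] = (2279/π) × 1.723360 = 1250.2 W/m².
Daily total = Q̄ × 24.60 h × 3600 s/h = 1250.2 × 24.60 × 3600 / 10⁶ = 110.7 MJ/m².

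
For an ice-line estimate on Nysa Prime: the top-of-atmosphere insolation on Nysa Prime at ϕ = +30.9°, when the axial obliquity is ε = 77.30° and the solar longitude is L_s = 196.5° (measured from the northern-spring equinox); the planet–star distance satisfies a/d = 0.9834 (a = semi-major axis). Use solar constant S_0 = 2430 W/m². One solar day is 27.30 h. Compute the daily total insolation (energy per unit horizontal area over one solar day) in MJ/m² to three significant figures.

Solar declination: sin δ = sin ε · sin L_s = sin 77.30° × sin 196.5° = -0.27707, so δ = -16.085°.
cos h₀ = −tan(+30.9°) tan(-16.085°) = 0.1726, h₀ = 1.3974 rad.
Bracket: h₀ sin ϕ sin δ + cos ϕ cos δ sin h₀ = 1.3974×0.51354×-0.27707 + 0.85806×0.96085×0.98500 = -0.198831 + 0.812100 = 0.613269.
Inverse-square distance factor (a/d)² = 0.9834² = 0.967076.
Q̄ = (S_0/π) × 0.967076 × [bracket] = (2430/π) × 0.967076 × 0.613269 = 458.74 W/m².
Daily total = Q̄ × 27.30 h × 3600 s/h = 458.74 × 27.30 × 3600 / 10⁶ = 45.08 MJ/m².

45.1 MJ/m²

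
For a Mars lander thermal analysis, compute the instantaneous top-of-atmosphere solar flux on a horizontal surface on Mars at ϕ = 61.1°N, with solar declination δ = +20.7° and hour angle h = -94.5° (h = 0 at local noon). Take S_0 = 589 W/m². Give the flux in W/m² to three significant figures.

cos θ_z = sin ϕ sin δ + cos ϕ cos δ cos h = 0.309455 + -0.035470 = 0.273985.
Flux = S_0 · cos θ_z = 589 × 0.273985 = 161.4 W/m².

161 W/m²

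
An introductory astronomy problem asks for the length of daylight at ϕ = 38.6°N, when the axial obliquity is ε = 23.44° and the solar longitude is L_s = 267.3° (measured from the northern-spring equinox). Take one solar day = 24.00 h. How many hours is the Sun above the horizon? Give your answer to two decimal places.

Solar declination: sin δ = sin ε · sin L_s = sin 23.44° × sin 267.3° = -0.39735, so δ = -23.412°.
cos h₀ = −tan ϕ · tan δ = −tan(+38.6°) × tan(-23.412°) = 0.3457, so h₀ = 1.2179 rad = 69.78°.
Daylight = 2h₀/(2π) × 24.00 h = (1.2179/π) × 24.00 = 9.30 h.

9.30 h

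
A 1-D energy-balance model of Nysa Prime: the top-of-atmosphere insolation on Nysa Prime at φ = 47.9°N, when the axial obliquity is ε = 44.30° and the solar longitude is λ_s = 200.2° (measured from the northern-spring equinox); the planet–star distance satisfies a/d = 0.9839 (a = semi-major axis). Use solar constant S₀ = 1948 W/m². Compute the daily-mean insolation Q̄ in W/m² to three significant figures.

Q̄ ≈ 237 W/m²

Solar declination: sin δ = sin ε · sin λ_s = sin 44.30° × sin 200.2° = -0.24116, so δ = -13.955°.
cos H₀ = −tan(+47.9°) tan(-13.955°) = 0.2750, H₀ = 1.2922 rad.
Bracket: H₀ sin φ sin δ + cos φ cos δ sin H₀ = 1.2922×0.74198×-0.24116 + 0.67043×0.97048×0.96144 = -0.231221 + 0.625550 = 0.394329.
Inverse-square distance factor (a/d)² = 0.9839² = 0.968059.
Q̄ = (S₀/π) × 0.968059 × [bracket] = (1948/π) × 0.968059 × 0.394329 = 236.7 W/m².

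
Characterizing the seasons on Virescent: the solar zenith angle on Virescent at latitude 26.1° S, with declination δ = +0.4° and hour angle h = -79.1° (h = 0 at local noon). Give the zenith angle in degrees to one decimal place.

θ_z = 80.4°

cos θ_z = sin φ sin δ + cos φ cos δ cos h = -0.003071 + 0.169809 = 0.166738.
θ_z = arccos(0.166738) = 80.4°.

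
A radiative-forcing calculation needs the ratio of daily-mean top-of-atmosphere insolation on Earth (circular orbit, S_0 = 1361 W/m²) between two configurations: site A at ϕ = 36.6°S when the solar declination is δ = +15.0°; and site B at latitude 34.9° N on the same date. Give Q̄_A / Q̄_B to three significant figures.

— Configuration A (ϕ=-36.6°):
cos h₀ = −tan(-36.6°) tan(+15.000°) = 0.1990, h₀ = 1.3705 rad.
Bracket: h₀ sin ϕ sin δ + cos ϕ cos δ sin h₀ = 1.3705×-0.59622×0.25882 + 0.80282×0.96593×0.98000 = -0.211487 + 0.759959 = 0.548472.
Q̄ = (S_0/π) × [bracket] = (1361/π) × 0.548472 = 237.61 W/m².
— Configuration B (ϕ=+34.9°):
cos h₀ = −tan(+34.9°) tan(+15.000°) = -0.1869, h₀ = 1.7588 rad.
Bracket: h₀ sin ϕ sin δ + cos ϕ cos δ sin h₀ = 1.7588×0.57215×0.25882 + 0.82015×0.96593×0.98237 = 0.260450 + 0.778241 = 1.038691.
Q̄ = (S_0/π) × [bracket] = (1361/π) × 1.038691 = 449.98 W/m².
Ratio Q̄_A / Q̄_B = 237.61 / 449.98 = 0.5280.

Q̄_A / Q̄_B ≈ 0.528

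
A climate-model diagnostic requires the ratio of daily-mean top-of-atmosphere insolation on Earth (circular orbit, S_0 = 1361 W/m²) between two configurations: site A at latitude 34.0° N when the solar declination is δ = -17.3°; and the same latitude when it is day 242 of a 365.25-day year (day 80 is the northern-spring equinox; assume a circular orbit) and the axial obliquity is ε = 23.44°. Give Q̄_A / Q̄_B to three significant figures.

Q̄_A / Q̄_B ≈ 0.579

— Configuration A (ϕ=+34.0°):
cos h₀ = −tan(+34.0°) tan(-17.300°) = 0.2101, h₀ = 1.3591 rad.
Bracket: h₀ sin ϕ sin δ + cos ϕ cos δ sin h₀ = 1.3591×0.55919×-0.29737 + 0.82904×0.95476×0.97768 = -0.226000 + 0.773867 = 0.547867.
Q̄ = (S_0/π) × [bracket] = (1361/π) × 0.547867 = 237.35 W/m².
— Configuration B (ϕ=+34.0°):
Solar longitude: L_s = 360° × (242 − 80)/365.25 = 159.671°.
sin δ = sin 23.44° × sin 159.671° = 0.13819, so δ = +7.943°.
cos h₀ = −tan(+34.0°) tan(+7.943°) = -0.0941, h₀ = 1.6651 rad.
Bracket: h₀ sin ϕ sin δ + cos ϕ cos δ sin h₀ = 1.6651×0.55919×0.13819 + 0.82904×0.99041×0.99556 = 0.128670 + 0.817444 = 0.946114.
Q̄ = (S_0/π) × [bracket] = (1361/π) × 0.946114 = 409.88 W/m².
Ratio Q̄_A / Q̄_B = 237.35 / 409.88 = 0.5791.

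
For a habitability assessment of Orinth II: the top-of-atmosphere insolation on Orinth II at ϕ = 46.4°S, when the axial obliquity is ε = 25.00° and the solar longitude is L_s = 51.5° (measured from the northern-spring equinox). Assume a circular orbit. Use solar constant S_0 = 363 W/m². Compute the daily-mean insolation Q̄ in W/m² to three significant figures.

Solar declination: sin δ = sin ε · sin L_s = sin 25.00° × sin 51.5° = 0.33074, so δ = +19.314°.
cos h₀ = −tan(-46.4°) tan(+19.314°) = 0.3680, h₀ = 1.1939 rad.
Bracket: h₀ sin ϕ sin δ + cos ϕ cos δ sin h₀ = 1.1939×-0.72417×0.33074 + 0.68962×0.94372×0.92981 = -0.285953 + 0.605128 = 0.319175.
Q̄ = (S_0/π) × [bracket] = (363/π) × 0.319175 = 36.88 W/m².

Q̄ ≈ 36.9 W/m²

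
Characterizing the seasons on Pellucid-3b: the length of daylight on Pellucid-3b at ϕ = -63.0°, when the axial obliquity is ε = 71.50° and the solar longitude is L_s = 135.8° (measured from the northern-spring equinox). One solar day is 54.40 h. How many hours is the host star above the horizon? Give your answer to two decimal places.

Solar declination: sin δ = sin ε · sin L_s = sin 71.50° × sin 135.8° = 0.66114, so δ = +41.387°.
cos h₀ = −tan ϕ · tan δ = 1.7295 ≥ 1, so the host star never rises (polar night) and h₀ = 0.
Daylight = 2h₀/(2π) × 54.40 h = (0.0000/π) × 54.40 = 0.00 h.

0.00 h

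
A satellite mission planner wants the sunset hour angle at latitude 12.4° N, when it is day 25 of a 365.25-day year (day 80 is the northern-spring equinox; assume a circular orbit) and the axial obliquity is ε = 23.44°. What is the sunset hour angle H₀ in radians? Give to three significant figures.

H₀ = 1.50 rad

Solar longitude: λ_s = 360° × (25 − 80)/365.25 = -54.209°, i.e. -54.209° + 360° = 305.791°.
sin δ = sin 23.44° × sin 305.791° = -0.32267, so δ = -18.824°.
cos H₀ = −tan φ · tan δ = −tan(+12.4°) × tan(-18.824°) = 0.0750, so H₀ = 1.4958 rad = 85.70°.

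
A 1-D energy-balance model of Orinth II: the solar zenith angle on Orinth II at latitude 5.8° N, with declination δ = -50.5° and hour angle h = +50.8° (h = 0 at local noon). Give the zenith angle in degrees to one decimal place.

θ_z = 71.2°

cos θ_z = sin ϕ sin δ + cos ϕ cos δ cos h = -0.077978 + 0.399962 = 0.321984.
θ_z = arccos(0.321984) = 71.2°.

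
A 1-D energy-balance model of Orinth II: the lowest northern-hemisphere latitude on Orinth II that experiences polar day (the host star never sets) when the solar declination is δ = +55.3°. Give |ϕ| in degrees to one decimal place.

Polar day requires cos h₀ = −tan ϕ tan δ ≤ −1, i.e. tan ϕ tan δ ≥ 1.
The boundary is |tan ϕ| · |tan δ| = 1, so |ϕ| = 90° − |δ| = 90° − 55.3° = 34.7° in the northern hemisphere.

|ϕ| = 34.7°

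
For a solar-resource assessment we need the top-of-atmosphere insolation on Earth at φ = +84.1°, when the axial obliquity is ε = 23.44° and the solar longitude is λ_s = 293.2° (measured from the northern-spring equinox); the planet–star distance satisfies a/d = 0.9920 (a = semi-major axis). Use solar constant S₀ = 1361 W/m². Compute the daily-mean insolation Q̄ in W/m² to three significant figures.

Q̄ ≈ 0.00 W/m²

Solar declination: sin δ = sin ε · sin λ_s = sin 23.44° × sin 293.2° = -0.36562, so δ = -21.446°.
cos H₀ = −tan(+84.1°) tan(-21.446°) = 3.8012 ≥ 1 ⇒ polar night, H₀ = 0 and Q̄ = 0.
Inverse-square distance factor (a/d)² = 0.9920² = 0.984064.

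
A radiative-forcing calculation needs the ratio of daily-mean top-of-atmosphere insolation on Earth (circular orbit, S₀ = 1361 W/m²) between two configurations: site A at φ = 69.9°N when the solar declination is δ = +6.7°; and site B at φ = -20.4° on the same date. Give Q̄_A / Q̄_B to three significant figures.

— Configuration A (φ=+69.9°):
cos H₀ = −tan(+69.9°) tan(+6.700°) = -0.3210, H₀ = 1.8976 rad.
Bracket: H₀ sin φ sin δ + cos φ cos δ sin H₀ = 1.8976×0.93909×0.11667 + 0.34366×0.99317×0.94708 = 0.207908 + 0.323251 = 0.531159.
Q̄ = (S₀/π) × [bracket] = (1361/π) × 0.531159 = 230.11 W/m².
— Configuration B (φ=-20.4°):
cos H₀ = −tan(-20.4°) tan(+6.700°) = 0.0437, H₀ = 1.5271 rad.
Bracket: H₀ sin φ sin δ + cos φ cos δ sin H₀ = 1.5271×-0.34857×0.11667 + 0.93728×0.99317×0.99905 = -0.062104 + 0.929994 = 0.867890.
Q̄ = (S₀/π) × [bracket] = (1361/π) × 0.867890 = 375.99 W/m².
Ratio Q̄_A / Q̄_B = 230.11 / 375.99 = 0.6120.

Q̄_A / Q̄_B ≈ 0.612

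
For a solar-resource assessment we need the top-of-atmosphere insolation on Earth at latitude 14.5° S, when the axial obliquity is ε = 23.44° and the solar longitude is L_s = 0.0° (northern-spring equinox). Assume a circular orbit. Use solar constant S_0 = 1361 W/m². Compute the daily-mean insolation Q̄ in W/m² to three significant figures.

Solar declination: sin δ = sin ε · sin L_s = sin 23.44° × sin 0.0° = 0.00000, so δ = +0.000°.
cos h₀ = −tan(-14.5°) tan(+0.000°) = 0.0000, h₀ = 1.5708 rad.
Bracket: h₀ sin ϕ sin δ + cos ϕ cos δ sin h₀ = 1.5708×-0.25038×0.00000 + 0.96815×1.00000×1.00000 = -0.000000 + 0.968150 = 0.968150.
Q̄ = (S_0/π) × [bracket] = (1361/π) × 0.968150 = 419.4 W/m².

Q̄ ≈ 419 W/m²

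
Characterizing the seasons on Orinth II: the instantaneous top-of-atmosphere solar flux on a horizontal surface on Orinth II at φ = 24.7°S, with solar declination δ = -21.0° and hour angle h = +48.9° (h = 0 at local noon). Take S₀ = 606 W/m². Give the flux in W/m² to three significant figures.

cos θ_z = sin φ sin δ + cos φ cos δ cos h = 0.149750 + 0.557563 = 0.707313.
Flux = S₀ · cos θ_z = 606 × 0.707313 = 428.6 W/m².

429 W/m²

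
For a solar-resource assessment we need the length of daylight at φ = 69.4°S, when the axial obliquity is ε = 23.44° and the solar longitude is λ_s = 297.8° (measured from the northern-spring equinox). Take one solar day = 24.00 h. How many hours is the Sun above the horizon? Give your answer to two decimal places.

Solar declination: sin δ = sin ε · sin λ_s = sin 23.44° × sin 297.8° = -0.35188, so δ = -20.602°.
Sunrise equation: cos H₀ = −tan φ · tan δ = -1.0001 ≤ −1, so the Sun never sets (polar day) and H₀ = π.
Daylight = 2H₀/(2π) × 24.00 h = (3.1416/π) × 24.00 = 24.00 h.

24.00 h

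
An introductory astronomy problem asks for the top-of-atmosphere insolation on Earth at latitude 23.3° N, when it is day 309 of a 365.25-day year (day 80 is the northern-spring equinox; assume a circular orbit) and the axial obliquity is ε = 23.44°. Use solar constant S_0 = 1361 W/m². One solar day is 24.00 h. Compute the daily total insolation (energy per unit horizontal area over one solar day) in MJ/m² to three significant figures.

Solar longitude: L_s = 360° × (309 − 80)/365.25 = 225.708°.
sin δ = sin 23.44° × sin 225.708° = -0.28474, so δ = -16.543°.
cos h₀ = −tan(+23.3°) tan(-16.543°) = 0.1279, h₀ = 1.4425 rad.
Bracket: h₀ sin ϕ sin δ + cos ϕ cos δ sin h₀ = 1.4425×0.39555×-0.28474 + 0.91845×0.95861×0.99178 = -0.162467 + 0.873198 = 0.710731.
Q̄ = (S_0/π) × [bracket] = (1361/π) × 0.710731 = 307.90 W/m².
Daily total = Q̄ × 24.00 h × 3600 s/h = 307.90 × 24.00 × 3600 / 10⁶ = 26.60 MJ/m².

26.6 MJ/m²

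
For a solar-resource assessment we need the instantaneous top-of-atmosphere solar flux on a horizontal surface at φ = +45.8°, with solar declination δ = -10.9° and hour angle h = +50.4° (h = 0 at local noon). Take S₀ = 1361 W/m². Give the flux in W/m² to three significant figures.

409 W/m²

cos θ_z = sin φ sin δ + cos φ cos δ cos h = -0.135565 + 0.436372 = 0.300807.
Flux = S₀ · cos θ_z = 1361 × 0.300807 = 409.4 W/m².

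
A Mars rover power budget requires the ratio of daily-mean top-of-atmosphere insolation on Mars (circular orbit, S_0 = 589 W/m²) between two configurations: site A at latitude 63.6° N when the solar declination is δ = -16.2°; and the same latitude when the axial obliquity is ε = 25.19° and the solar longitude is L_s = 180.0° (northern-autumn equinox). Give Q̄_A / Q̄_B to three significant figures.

Q̄_A / Q̄_B ≈ 0.247

— Configuration A (ϕ=+63.6°):
cos h₀ = −tan(+63.6°) tan(-16.200°) = 0.5853, h₀ = 0.9456 rad.
Bracket: h₀ sin ϕ sin δ + cos ϕ cos δ sin h₀ = 0.9456×0.89571×-0.27899 + 0.44464×0.96029×0.81084 = -0.236300 + 0.346215 = 0.109915.
Q̄ = (S_0/π) × [bracket] = (589/π) × 0.109915 = 20.607 W/m².
— Configuration B (ϕ=+63.6°):
Solar declination: sin δ = sin ε · sin L_s = sin 25.19° × sin 180.0° = 0.00000, so δ = +0.000°.
cos h₀ = −tan(+63.6°) tan(+0.000°) = -0.0000, h₀ = 1.5708 rad.
Bracket: h₀ sin ϕ sin δ + cos ϕ cos δ sin h₀ = 1.5708×0.89571×0.00000 + 0.44464×1.00000×1.00000 = 0.000000 + 0.444640 = 0.444640.
Q̄ = (S_0/π) × [bracket] = (589/π) × 0.444640 = 83.363 W/m².
Ratio Q̄_A / Q̄_B = 20.607 / 83.363 = 0.2472.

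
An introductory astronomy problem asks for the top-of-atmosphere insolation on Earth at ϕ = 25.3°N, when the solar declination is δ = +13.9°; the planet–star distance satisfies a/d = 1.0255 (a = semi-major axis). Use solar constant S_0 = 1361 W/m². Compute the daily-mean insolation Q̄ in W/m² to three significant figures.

cos h₀ = −tan(+25.3°) tan(+13.900°) = -0.1170, h₀ = 1.6880 rad.
Bracket: h₀ sin ϕ sin δ + cos ϕ cos δ sin h₀ = 1.6880×0.42736×0.24023 + 0.90408×0.97072×0.99313 = 0.173298 + 0.871579 = 1.044877.
Inverse-square distance factor (a/d)² = 1.0255² = 1.051650.
Q̄ = (S_0/π) × 1.051650 × [bracket] = (1361/π) × 1.051650 × 1.044877 = 476.0 W/m².

Q̄ ≈ 476 W/m²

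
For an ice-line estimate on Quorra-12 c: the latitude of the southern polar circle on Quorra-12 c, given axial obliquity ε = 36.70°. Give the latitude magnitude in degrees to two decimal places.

53.30°

The polar circle is the lowest latitude that experiences at least one full rotation of continuous darkness at the northern-summer solstice; it lies at |ϕ| = 90° − ε = 90° − 36.70° = 53.30°.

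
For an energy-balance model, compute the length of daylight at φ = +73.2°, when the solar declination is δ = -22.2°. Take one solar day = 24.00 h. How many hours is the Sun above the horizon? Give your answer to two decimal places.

0.00 h

cos H₀ = −tan φ · tan δ = 1.3517 ≥ 1, so the Sun never rises (polar night) and H₀ = 0.
Daylight = 2H₀/(2π) × 24.00 h = (0.0000/π) × 24.00 = 0.00 h.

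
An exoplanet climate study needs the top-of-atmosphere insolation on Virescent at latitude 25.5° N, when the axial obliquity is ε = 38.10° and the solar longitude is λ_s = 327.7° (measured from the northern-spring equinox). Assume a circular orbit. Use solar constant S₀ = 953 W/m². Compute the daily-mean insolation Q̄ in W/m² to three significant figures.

Solar declination: sin δ = sin ε · sin λ_s = sin 38.10° × sin 327.7° = -0.32971, so δ = -19.251°.
cos H₀ = −tan(+25.5°) tan(-19.251°) = 0.1666, H₀ = 1.4034 rad.
Bracket: H₀ sin φ sin δ + cos φ cos δ sin H₀ = 1.4034×0.43051×-0.32971 + 0.90259×0.94408×0.98603 = -0.199203 + 0.840213 = 0.641010.
Q̄ = (S₀/π) × [bracket] = (953/π) × 0.641010 = 194.4 W/m².

Q̄ ≈ 194 W/m²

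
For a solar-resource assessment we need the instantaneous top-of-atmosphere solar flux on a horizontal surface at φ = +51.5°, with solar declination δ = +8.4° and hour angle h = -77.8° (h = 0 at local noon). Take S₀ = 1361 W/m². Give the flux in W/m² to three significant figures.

cos θ_z = sin φ sin δ + cos φ cos δ cos h = 0.114326 + 0.130142 = 0.244468.
Flux = S₀ · cos θ_z = 1361 × 0.244468 = 332.7 W/m².

333 W/m²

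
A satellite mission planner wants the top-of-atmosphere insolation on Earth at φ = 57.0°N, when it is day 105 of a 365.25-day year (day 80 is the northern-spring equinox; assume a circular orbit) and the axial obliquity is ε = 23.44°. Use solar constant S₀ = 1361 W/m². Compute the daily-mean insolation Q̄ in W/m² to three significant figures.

Solar longitude: λ_s = 360° × (105 − 80)/365.25 = 24.641°.
sin δ = sin 23.44° × sin 24.641° = 0.16585, so δ = +9.547°.
cos H₀ = −tan(+57.0°) tan(+9.547°) = -0.2590, H₀ = 1.8328 rad.
Bracket: H₀ sin φ sin δ + cos φ cos δ sin H₀ = 1.8328×0.83867×0.16585 + 0.54464×0.98615×0.96589 = 0.254930 + 0.518776 = 0.773706.
Q̄ = (S₀/π) × [bracket] = (1361/π) × 0.773706 = 335.2 W/m².

Q̄ ≈ 335 W/m²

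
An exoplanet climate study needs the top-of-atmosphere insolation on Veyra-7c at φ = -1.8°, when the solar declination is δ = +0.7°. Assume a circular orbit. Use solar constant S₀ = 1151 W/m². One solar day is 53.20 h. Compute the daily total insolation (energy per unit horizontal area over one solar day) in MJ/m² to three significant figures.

cos H₀ = −tan(-1.8°) tan(+0.700°) = 0.0004, H₀ = 1.5704 rad.
Bracket: H₀ sin φ sin δ + cos φ cos δ sin H₀ = 1.5704×-0.03141×0.01222 + 0.99951×0.99993×1.00000 = -0.000603 + 0.999440 = 0.998837.
Q̄ = (S₀/π) × [bracket] = (1151/π) × 0.998837 = 365.95 W/m².
Daily total = Q̄ × 53.20 h × 3600 s/h = 365.95 × 53.20 × 3600 / 10⁶ = 70.09 MJ/m².

70.1 MJ/m²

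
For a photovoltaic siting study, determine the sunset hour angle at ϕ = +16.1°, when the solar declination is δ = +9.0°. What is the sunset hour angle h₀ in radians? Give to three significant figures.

cos h₀ = −tan ϕ · tan δ = −tan(+16.1°) × tan(+9.000°) = -0.0457, so h₀ = 1.6165 rad = 92.62°.

h₀ = 1.62 rad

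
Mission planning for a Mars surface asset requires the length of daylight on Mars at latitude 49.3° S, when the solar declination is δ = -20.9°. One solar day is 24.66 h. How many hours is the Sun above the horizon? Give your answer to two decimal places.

15.94 h

cos H₀ = −tan φ · tan δ = −tan(-49.3°) × tan(-20.900°) = -0.4440, so H₀ = 2.0308 rad = 116.36°.
Daylight = 2H₀/(2π) × 24.66 h = (2.0308/π) × 24.66 = 15.94 h.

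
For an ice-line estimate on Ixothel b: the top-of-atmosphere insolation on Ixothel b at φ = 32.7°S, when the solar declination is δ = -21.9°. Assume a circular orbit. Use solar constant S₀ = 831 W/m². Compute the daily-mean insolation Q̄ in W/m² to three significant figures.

cos H₀ = −tan(-32.7°) tan(-21.900°) = -0.2581, H₀ = 1.8318 rad.
Bracket: H₀ sin φ sin δ + cos φ cos δ sin H₀ = 1.8318×-0.54024×-0.37299 + 0.84151×0.92784×0.96612 = 0.369115 + 0.754334 = 1.123449.
Q̄ = (S₀/π) × [bracket] = (831/π) × 1.123449 = 297.2 W/m².

Q̄ ≈ 297 W/m²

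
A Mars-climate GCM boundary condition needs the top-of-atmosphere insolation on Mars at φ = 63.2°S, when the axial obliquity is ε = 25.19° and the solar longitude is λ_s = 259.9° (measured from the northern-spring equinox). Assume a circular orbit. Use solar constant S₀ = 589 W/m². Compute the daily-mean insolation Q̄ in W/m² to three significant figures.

Solar declination: sin δ = sin ε · sin λ_s = sin 25.19° × sin 259.9° = -0.41903, so δ = -24.773°.
cos H₀ = −tan(-63.2°) tan(-24.773°) = -0.9136, H₀ = 2.7229 rad.
Bracket: H₀ sin φ sin δ + cos φ cos δ sin H₀ = 2.7229×-0.89259×-0.41903 + 0.45088×0.90797×0.40660 = 1.018424 + 0.166456 = 1.184880.
Q̄ = (S₀/π) × [bracket] = (589/π) × 1.184880 = 222.1 W/m².

Q̄ ≈ 222 W/m²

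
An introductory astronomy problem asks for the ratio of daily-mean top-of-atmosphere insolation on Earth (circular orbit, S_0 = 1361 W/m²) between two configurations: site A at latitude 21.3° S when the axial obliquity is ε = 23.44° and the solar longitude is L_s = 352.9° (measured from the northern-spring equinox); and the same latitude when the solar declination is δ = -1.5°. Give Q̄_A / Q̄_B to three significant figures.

— Configuration A (ϕ=-21.3°):
Solar declination: sin δ = sin ε · sin L_s = sin 23.44° × sin 352.9° = -0.04917, so δ = -2.818°.
cos h₀ = −tan(-21.3°) tan(-2.818°) = -0.0192, h₀ = 1.5900 rad.
Bracket: h₀ sin ϕ sin δ + cos ϕ cos δ sin h₀ = 1.5900×-0.36325×-0.04917 + 0.93169×0.99879×0.99982 = 0.028399 + 0.930395 = 0.958794.
Q̄ = (S_0/π) × [bracket] = (1361/π) × 0.958794 = 415.37 W/m².
— Configuration B (ϕ=-21.3°):
cos h₀ = −tan(-21.3°) tan(-1.500°) = -0.0102, h₀ = 1.5810 rad.
Bracket: h₀ sin ϕ sin δ + cos ϕ cos δ sin h₀ = 1.5810×-0.36325×-0.02618 + 0.93169×0.99966×0.99995 = 0.015035 + 0.931327 = 0.946362.
Q̄ = (S_0/π) × [bracket] = (1361/π) × 0.946362 = 409.98 W/m².
Ratio Q̄_A / Q̄_B = 415.37 / 409.98 = 1.013.

Q̄_A / Q̄_B ≈ 1.01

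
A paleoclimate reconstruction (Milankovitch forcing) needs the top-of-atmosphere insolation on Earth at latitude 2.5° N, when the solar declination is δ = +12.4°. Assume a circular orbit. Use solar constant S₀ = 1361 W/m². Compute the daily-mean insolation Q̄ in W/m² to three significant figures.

cos H₀ = −tan(+2.5°) tan(+12.400°) = -0.0096, H₀ = 1.5804 rad.
Bracket: H₀ sin φ sin δ + cos φ cos δ sin H₀ = 1.5804×0.04362×0.21474 + 0.99905×0.97667×0.99995 = 0.014804 + 0.975693 = 0.990497.
Q̄ = (S₀/π) × [bracket] = (1361/π) × 0.990497 = 429.1 W/m².

Q̄ ≈ 429 W/m²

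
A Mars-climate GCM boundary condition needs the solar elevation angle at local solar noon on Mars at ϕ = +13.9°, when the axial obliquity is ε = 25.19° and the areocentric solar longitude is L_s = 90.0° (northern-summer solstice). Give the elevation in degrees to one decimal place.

78.7°

sin δ = sin 25.19° × sin 90.0° = 0.42562, so δ = +25.190°.
At local noon the hour angle is zero, so the zenith angle equals |ϕ − δ| = |+13.9° − (+25.190°)| = 11.290°.
Elevation = 90° − 11.290° = 78.7°.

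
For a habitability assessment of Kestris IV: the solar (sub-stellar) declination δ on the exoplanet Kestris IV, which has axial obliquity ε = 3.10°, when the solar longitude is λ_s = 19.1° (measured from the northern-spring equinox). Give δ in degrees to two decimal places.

sin δ = sin ε · sin λ_s = sin 3.10° × sin 19.1° = 0.017696.
δ = arcsin(0.017696) = +1.01°.

δ = +1.01°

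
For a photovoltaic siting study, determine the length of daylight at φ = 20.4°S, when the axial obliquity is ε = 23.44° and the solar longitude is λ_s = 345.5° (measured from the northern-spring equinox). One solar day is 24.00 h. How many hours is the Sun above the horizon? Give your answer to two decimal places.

Solar declination: sin δ = sin ε · sin λ_s = sin 23.44° × sin 345.5° = -0.09960, so δ = -5.716°.
cos H₀ = −tan φ · tan δ = −tan(-20.4°) × tan(-5.716°) = -0.0372, so H₀ = 1.6080 rad = 92.13°.
Daylight = 2H₀/(2π) × 24.00 h = (1.6080/π) × 24.00 = 12.28 h.

12.28 h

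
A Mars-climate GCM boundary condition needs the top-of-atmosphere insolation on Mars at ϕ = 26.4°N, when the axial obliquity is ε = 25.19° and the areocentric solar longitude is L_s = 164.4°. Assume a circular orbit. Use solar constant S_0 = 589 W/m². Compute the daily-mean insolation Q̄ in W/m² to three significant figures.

sin δ = sin 25.19° × sin 164.4° = 0.11446, so δ = +6.572°.
cos h₀ = −tan(+26.4°) tan(+6.572°) = -0.0572, h₀ = 1.6280 rad.
Bracket: h₀ sin ϕ sin δ + cos ϕ cos δ sin h₀ = 1.6280×0.44464×0.11446 + 0.89571×0.99343×0.99836 = 0.082855 + 0.888366 = 0.971221.
Q̄ = (S_0/π) × [bracket] = (589/π) × 0.971221 = 182.1 W/m².

Q̄ ≈ 182 W/m²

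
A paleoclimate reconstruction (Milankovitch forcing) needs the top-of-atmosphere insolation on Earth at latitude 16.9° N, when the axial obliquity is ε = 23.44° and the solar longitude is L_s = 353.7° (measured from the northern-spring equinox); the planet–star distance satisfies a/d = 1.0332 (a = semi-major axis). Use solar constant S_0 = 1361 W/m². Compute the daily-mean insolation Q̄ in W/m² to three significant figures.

Q̄ ≈ 433 W/m²

Solar declination: sin δ = sin ε · sin L_s = sin 23.44° × sin 353.7° = -0.04365, so δ = -2.502°.
cos h₀ = −tan(+16.9°) tan(-2.502°) = 0.0133, h₀ = 1.5575 rad.
Bracket: h₀ sin ϕ sin δ + cos ϕ cos δ sin h₀ = 1.5575×0.29070×-0.04365 + 0.95681×0.99905×0.99991 = -0.019763 + 0.955815 = 0.936052.
Inverse-square distance factor (a/d)² = 1.0332² = 1.067502.
Q̄ = (S_0/π) × 1.067502 × [bracket] = (1361/π) × 1.067502 × 0.936052 = 432.9 W/m².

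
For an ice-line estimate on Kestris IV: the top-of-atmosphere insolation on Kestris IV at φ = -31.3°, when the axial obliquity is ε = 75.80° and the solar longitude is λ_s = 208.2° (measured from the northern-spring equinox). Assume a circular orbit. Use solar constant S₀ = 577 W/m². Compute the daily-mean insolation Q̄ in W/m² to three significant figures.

Solar declination: sin δ = sin ε · sin λ_s = sin 75.80° × sin 208.2° = -0.45811, so δ = -27.265°.
cos H₀ = −tan(-31.3°) tan(-27.265°) = -0.3134, H₀ = 1.8895 rad.
Bracket: H₀ sin φ sin δ + cos φ cos δ sin H₀ = 1.8895×-0.51952×-0.45811 + 0.85446×0.88889×0.94964 = 0.449696 + 0.721271 = 1.170967.
Q̄ = (S₀/π) × [bracket] = (577/π) × 1.170967 = 215.1 W/m².

Q̄ ≈ 215 W/m²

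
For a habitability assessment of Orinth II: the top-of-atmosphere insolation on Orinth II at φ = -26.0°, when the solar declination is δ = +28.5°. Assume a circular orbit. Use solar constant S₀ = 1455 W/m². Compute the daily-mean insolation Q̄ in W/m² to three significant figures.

cos H₀ = −tan(-26.0°) tan(+28.500°) = 0.2648, H₀ = 1.3028 rad.
Bracket: H₀ sin φ sin δ + cos φ cos δ sin H₀ = 1.3028×-0.43837×0.47716 + 0.89879×0.87882×0.96430 = -0.272510 + 0.761676 = 0.489166.
Q̄ = (S₀/π) × [bracket] = (1455/π) × 0.489166 = 226.6 W/m².

Q̄ ≈ 227 W/m²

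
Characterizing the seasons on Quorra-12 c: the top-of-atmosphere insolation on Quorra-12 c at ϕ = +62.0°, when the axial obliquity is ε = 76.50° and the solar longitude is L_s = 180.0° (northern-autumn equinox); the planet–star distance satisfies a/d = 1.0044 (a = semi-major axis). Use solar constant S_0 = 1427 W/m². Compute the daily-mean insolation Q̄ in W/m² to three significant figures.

Q̄ ≈ 215 W/m²

Solar declination: sin δ = sin ε · sin L_s = sin 76.50° × sin 180.0° = 0.00000, so δ = +0.000°.
cos h₀ = −tan(+62.0°) tan(+0.000°) = -0.0000, h₀ = 1.5708 rad.
Bracket: h₀ sin ϕ sin δ + cos ϕ cos δ sin h₀ = 1.5708×0.88295×0.00000 + 0.46947×1.00000×1.00000 = 0.000000 + 0.469470 = 0.469470.
Inverse-square distance factor (a/d)² = 1.0044² = 1.008819.
Q̄ = (S_0/π) × 1.008819 × [bracket] = (1427/π) × 1.008819 × 0.469470 = 215.1 W/m².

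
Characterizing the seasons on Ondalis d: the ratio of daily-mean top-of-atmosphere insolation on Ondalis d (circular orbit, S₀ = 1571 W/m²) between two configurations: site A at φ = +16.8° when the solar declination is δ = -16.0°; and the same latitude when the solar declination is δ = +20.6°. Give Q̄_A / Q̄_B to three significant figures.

Q̄_A / Q̄_B ≈ 0.752

— Configuration A (φ=+16.8°):
cos H₀ = −tan(+16.8°) tan(-16.000°) = 0.0866, H₀ = 1.4841 rad.
Bracket: H₀ sin φ sin δ + cos φ cos δ sin H₀ = 1.4841×0.28903×-0.27564 + 0.95732×0.96126×0.99625 = -0.118236 + 0.916783 = 0.798547.
Q̄ = (S₀/π) × [bracket] = (1571/π) × 0.798547 = 399.33 W/m².
— Configuration B (φ=+16.8°):
cos H₀ = −tan(+16.8°) tan(+20.600°) = -0.1135, H₀ = 1.6845 rad.
Bracket: H₀ sin φ sin δ + cos φ cos δ sin H₀ = 1.6845×0.28903×0.35184 + 0.95732×0.93606×0.99354 = 0.171301 + 0.890320 = 1.061621.
Q̄ = (S₀/π) × [bracket] = (1571/π) × 1.061621 = 530.88 W/m².
Ratio Q̄_A / Q̄_B = 399.33 / 530.88 = 0.7522.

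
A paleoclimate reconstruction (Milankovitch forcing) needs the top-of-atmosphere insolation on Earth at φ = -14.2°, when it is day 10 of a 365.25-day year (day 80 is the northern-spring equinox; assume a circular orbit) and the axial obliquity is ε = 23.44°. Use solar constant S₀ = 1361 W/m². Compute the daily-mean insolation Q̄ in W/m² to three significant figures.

Solar longitude: λ_s = 360° × (10 − 80)/365.25 = -68.994°, i.e. -68.994° + 360° = 291.006°.
sin δ = sin 23.44° × sin 291.006° = -0.37135, so δ = -21.799°.
cos H₀ = −tan(-14.2°) tan(-21.799°) = -0.1012, H₀ = 1.6722 rad.
Bracket: H₀ sin φ sin δ + cos φ cos δ sin H₀ = 1.6722×-0.24531×-0.37135 + 0.96945×0.92849×0.99487 = 0.152331 + 0.895507 = 1.047838.
Q̄ = (S₀/π) × [bracket] = (1361/π) × 1.047838 = 453.9 W/m².

Q̄ ≈ 454 W/m²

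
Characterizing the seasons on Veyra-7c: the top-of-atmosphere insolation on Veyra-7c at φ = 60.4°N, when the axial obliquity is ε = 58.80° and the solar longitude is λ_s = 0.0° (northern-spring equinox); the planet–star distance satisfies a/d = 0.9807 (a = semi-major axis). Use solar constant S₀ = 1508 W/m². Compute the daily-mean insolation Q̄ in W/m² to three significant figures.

Q̄ ≈ 228 W/m²

Solar declination: sin δ = sin ε · sin λ_s = sin 58.80° × sin 0.0° = 0.00000, so δ = +0.000°.
cos H₀ = −tan(+60.4°) tan(+0.000°) = -0.0000, H₀ = 1.5708 rad.
Bracket: H₀ sin φ sin δ + cos φ cos δ sin H₀ = 1.5708×0.86949×0.00000 + 0.49394×1.00000×1.00000 = 0.000000 + 0.493940 = 0.493940.
Inverse-square distance factor (a/d)² = 0.9807² = 0.961772.
Q̄ = (S₀/π) × 0.961772 × [bracket] = (1508/π) × 0.961772 × 0.493940 = 228.0 W/m².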